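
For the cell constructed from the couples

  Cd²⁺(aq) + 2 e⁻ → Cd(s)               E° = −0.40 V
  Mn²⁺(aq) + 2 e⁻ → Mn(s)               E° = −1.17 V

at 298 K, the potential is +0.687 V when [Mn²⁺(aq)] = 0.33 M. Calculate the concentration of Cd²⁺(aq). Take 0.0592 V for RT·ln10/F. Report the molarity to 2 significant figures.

0.00052 M

With Cd²⁺/Cd at the cathode and Mn²⁺/Mn at the anode, E°cell = −0.40 − (−1.17) = +0.77 V (n = 2).
Rearranging E = E° − (0.0592/n)·log Q gives log Q = 2(+0.77 − (+0.687))/0.0592 = 2.804.
Balancing electrons gives Cd²⁺(aq) + Mn(s) → Cd(s) + Mn²⁺(aq); thus Q = [Mn²⁺(aq)] / [Cd²⁺(aq)].
Isolating [Cd²⁺(aq)] in Q = 10^{2.804} yields log [Cd²⁺(aq)] = −3.285, i.e. 0.00052 M.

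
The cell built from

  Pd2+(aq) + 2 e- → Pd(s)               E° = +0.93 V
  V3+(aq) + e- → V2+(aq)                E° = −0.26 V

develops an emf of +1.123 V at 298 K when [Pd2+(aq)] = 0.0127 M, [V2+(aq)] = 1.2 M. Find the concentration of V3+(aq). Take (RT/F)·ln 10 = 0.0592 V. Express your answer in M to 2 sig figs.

1.8 M

Pd²⁺/Pd is the cathode (higher E°); E°cell = +0.93 − (−0.26) = +1.19 V with n = 2.
From the Nernst equation, log Q = n(E° − E)/0.0592 = 2·(+1.19 − (+1.123))/0.0592 = 2.264.
The balanced reaction is Pd2+(aq) + 2 V2+(aq) → Pd(s) + 2 V3+(aq), so Q = [V3+(aq)]^2 / ([Pd2+(aq)]·[V2+(aq)]^2).
Solving for the unknown gives log [V3+(aq)] = 0.263, so [V3+(aq)] ≈ 1.8 M.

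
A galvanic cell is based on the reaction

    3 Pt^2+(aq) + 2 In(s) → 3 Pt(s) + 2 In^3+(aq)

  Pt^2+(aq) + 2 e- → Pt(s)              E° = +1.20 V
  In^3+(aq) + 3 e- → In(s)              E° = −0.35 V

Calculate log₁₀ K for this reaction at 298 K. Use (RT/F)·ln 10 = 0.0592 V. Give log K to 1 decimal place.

The Pt²⁺/Pt couple is reduced (cathode); E°cell = +1.20 − (−0.35) = +1.55 V with n = 6.
At equilibrium E = 0, so log K = nE°cell / 0.0592 = (6)(+1.55) / 0.0592 = 157.1.

log K = 157.1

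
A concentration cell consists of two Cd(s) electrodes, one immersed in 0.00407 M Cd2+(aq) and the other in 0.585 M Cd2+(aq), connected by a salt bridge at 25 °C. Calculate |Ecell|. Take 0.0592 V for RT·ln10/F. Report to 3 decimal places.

For a concentration cell E°cell = 0, since both electrodes use the same couple.
The compartment with the higher Cd2+(aq) concentration (0.585 M) acts as the cathode; ions are reduced there and produced at the dilute (0.00407 M) anode.
With n = 2, Ecell = −(0.0592/2)·log([dilute]/[conc]) = −(0.0592/2)·log(0.00407/0.585) = +0.064 V.

0.064 V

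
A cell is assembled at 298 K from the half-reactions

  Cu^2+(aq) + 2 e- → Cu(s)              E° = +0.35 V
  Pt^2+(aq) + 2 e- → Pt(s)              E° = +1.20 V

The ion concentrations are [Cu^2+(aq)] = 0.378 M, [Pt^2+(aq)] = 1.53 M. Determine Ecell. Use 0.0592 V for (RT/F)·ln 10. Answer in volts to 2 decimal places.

+0.87 V

Pt²⁺/Pt is reduced (cathode, E° = +1.20 V) and Cu²⁺/Cu is oxidized (anode).
E°cell = +1.20 − (+0.35) = +0.85 V, with n = 2 electrons transferred.
For the overall reaction Pt^2+(aq) + Cu(s) → Pt(s) + Cu^2+(aq), Q = [Cu^2+(aq)] / [Pt^2+(aq)] = 0.247, giving log Q = −0.607.
Applying E = E° − (RT ln10/nF)·log Q gives +0.85 − (0.0592/2)(−0.607) = +0.87 V.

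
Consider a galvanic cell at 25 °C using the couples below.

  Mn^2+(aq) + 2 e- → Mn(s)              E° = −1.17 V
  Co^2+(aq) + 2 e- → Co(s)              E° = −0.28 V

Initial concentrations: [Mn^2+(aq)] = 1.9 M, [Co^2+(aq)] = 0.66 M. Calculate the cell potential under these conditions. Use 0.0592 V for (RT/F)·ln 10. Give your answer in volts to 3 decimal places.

+0.876 V

Co²⁺/Co is reduced (cathode, E° = −0.28 V) and Mn²⁺/Mn is oxidized (anode).
E°cell = E°cat − E°an = −0.28 − (−1.17) = +0.89 V; n = 2.
Balancing gives Co^2+(aq) + Mn(s) → Co(s) + Mn^2+(aq); hence Q = [Mn^2+(aq)] / [Co^2+(aq)] = 2.88 (log Q = 0.459).
By the Nernst equation, E = +0.89 − (0.0592/2)·(0.459) = +0.876 V.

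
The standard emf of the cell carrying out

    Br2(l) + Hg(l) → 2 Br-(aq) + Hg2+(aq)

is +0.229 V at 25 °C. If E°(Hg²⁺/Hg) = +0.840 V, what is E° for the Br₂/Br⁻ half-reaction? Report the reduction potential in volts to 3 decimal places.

+1.069 V

In the reaction as written the Br₂/Br⁻ couple is reduced (cathode) and Hg²⁺/Hg is oxidized (anode), so E°cell = E°(Br₂/Br⁻) − E°(Hg²⁺/Hg).
E°(Br₂/Br⁻) = E°cell + E°(anode) = +0.229 + (+0.840) = +1.069 V.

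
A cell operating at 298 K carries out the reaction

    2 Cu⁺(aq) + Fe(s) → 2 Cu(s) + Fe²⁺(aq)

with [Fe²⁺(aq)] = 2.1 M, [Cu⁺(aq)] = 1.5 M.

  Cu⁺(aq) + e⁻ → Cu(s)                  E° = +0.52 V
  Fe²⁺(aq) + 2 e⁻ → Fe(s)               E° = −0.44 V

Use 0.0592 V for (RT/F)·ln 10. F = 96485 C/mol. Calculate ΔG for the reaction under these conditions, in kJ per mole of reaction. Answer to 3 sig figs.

−185 kJ/mol

E°cell = +0.52 − (−0.44) = +0.96 V; the balanced reaction transfers n = 2 electrons.
Here Q = [Fe²⁺(aq)] / [Cu⁺(aq)]^2 = 0.933 (log Q = −0.030), giving E = +0.96 − (0.0592/2)·(−0.030) = +0.9609 V.
ΔG = −nFE = −(2)(96485)(+0.9609) J/mol = −185 kJ/mol.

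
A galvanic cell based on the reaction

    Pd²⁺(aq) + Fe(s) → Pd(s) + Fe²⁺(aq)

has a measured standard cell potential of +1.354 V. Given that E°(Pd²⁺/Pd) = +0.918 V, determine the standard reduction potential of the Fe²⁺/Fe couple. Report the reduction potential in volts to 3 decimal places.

In the reaction as written the Pd²⁺/Pd couple is reduced (cathode) and Fe²⁺/Fe is oxidized (anode), so E°cell = E°(Pd²⁺/Pd) − E°(Fe²⁺/Fe).
E°(Fe²⁺/Fe) = E°(cathode) − E°cell = +0.918 − (+1.354) = −0.436 V.

−0.436 V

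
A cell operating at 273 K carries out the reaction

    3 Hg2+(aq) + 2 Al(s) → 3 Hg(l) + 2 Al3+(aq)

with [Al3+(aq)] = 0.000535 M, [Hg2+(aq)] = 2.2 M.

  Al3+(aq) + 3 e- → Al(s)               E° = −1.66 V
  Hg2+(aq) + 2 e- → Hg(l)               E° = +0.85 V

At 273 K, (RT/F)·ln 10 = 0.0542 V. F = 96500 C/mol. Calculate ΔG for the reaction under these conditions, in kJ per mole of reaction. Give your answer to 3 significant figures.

With Hg²⁺/Hg reduced at the cathode, E°cell = +0.85 − (−1.66) = +2.51 V and n = 6.
Here Q = [Al3+(aq)]^2 / [Hg2+(aq)]^3 = 2.69×10^−8 (log Q = −7.571), giving E = +2.51 − (0.0542/6)·(−7.571) = +2.5784 V.
ΔG = −nFE = −(6)(96500)(+2.5784) J/mol = −1490 kJ/mol.

−1490 kJ/mol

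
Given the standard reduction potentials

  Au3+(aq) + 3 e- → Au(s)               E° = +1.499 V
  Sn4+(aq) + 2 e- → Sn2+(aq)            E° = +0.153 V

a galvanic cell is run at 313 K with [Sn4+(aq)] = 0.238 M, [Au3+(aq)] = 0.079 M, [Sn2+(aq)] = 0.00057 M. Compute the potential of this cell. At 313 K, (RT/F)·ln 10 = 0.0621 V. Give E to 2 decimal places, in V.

+1.24 V

Since E°(Au³⁺/Au) > E°(Sn⁴⁺/Sn²⁺), Au³⁺/Au serves as the cathode.
E°cell = E°cat − E°an = +1.499 − (+0.153) = +1.346 V; n = 6.
The balanced reaction is 2 Au3+(aq) + 3 Sn2+(aq) → 2 Au(s) + 3 Sn4+(aq), so Q = [Sn4+(aq)]^3 / ([Au3+(aq)]^2·[Sn2+(aq)]^3) = 1.17×10^10 and log Q = 10.067.
E = E° − (0.0621/n)·log Q = +1.346 − (0.0621/6)(10.067) = +1.24 V.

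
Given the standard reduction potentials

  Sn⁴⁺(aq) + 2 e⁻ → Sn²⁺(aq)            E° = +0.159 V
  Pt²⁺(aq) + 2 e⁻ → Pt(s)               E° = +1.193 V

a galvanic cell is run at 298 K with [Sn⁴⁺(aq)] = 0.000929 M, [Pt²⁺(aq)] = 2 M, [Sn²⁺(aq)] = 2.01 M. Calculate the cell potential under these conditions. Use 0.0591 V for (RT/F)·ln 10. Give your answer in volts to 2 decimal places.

The Pt²⁺/Pt couple has the more positive E°, so it is the cathode; Sn⁴⁺/Sn²⁺ is the anode.
E°cell = +1.193 − (+0.159) = +1.034 V, with n = 2 electrons transferred.
For the overall reaction Pt²⁺(aq) + Sn²⁺(aq) → Pt(s) + Sn⁴⁺(aq), Q = [Sn⁴⁺(aq)] / ([Pt²⁺(aq)]·[Sn²⁺(aq)]) = 0.000231, giving log Q = −3.636.
By the Nernst equation, E = +1.034 − (0.0591/2)·(−3.636) = +1.14 V.

+1.14 V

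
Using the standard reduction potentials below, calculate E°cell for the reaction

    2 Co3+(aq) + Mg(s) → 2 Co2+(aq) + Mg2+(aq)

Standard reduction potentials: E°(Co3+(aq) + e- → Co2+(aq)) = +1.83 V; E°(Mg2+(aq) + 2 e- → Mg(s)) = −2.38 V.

+4.21 V

Co3+(aq) gains electrons, so the Co³⁺/Co²⁺ couple is the cathode; the Mg²⁺/Mg couple is the anode.
E°cell = E°(cathode) − E°(anode) = +1.83 − (−2.38) = +4.21 V.
The positive value indicates the reaction is spontaneous as written.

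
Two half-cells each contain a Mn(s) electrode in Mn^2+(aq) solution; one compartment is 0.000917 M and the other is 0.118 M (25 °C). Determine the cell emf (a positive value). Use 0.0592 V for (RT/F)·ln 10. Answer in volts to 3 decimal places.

0.062 V

For a concentration cell E°cell = 0, since both electrodes use the same couple.
The compartment with the higher Mn^2+(aq) concentration (0.118 M) acts as the cathode; ions are reduced there and produced at the dilute (0.000917 M) anode.
With n = 2, Ecell = −(0.0592/2)·log([dilute]/[conc]) = −(0.0592/2)·log(0.000917/0.118) = +0.062 V.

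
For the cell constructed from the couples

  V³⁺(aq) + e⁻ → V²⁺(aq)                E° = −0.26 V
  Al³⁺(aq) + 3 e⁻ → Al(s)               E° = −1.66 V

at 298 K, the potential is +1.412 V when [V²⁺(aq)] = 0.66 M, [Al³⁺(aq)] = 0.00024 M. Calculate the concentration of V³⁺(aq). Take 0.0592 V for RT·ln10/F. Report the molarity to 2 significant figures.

0.065 M

With V³⁺/V²⁺ at the cathode and Al³⁺/Al at the anode, E°cell = −0.26 − (−1.66) = +1.40 V (n = 3).
From the Nernst equation, log Q = n(E° − E)/0.0592 = 3·(+1.40 − (+1.412))/0.0592 = −0.608.
The balanced reaction is 3 V³⁺(aq) + Al(s) → 3 V²⁺(aq) + Al³⁺(aq), so Q = ([V²⁺(aq)]^3·[Al³⁺(aq)]) / [V³⁺(aq)]^3.
Solving for the unknown gives log [V³⁺(aq)] = −1.184, so [V³⁺(aq)] ≈ 0.065 M.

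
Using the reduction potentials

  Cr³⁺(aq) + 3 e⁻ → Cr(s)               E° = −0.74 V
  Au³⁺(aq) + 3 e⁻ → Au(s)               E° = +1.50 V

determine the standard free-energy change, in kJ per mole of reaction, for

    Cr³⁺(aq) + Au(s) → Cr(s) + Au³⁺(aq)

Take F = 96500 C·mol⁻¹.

+648 kJ/mol

In the reaction as written Cr³⁺(aq) is reduced, so the Cr³⁺/Cr couple is the cathode and Au³⁺/Au is the anode.
E°cell = −0.74 − (+1.50) = −2.24 V; balancing electrons gives n = 3.
ΔG° = −nFE°cell = −(3)(96500)(−2.24) J/mol = +648 kJ/mol.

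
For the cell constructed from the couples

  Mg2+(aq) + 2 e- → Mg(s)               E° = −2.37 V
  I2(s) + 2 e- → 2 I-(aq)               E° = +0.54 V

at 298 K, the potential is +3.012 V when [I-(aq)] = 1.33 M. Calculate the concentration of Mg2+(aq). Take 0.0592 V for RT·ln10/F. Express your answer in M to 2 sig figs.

0.00020 M

I₂/I⁻ is the cathode (higher E°); E°cell = +0.54 − (−2.37) = +2.91 V with n = 2.
From the Nernst equation, log Q = n(E° − E)/0.0592 = 2·(+2.91 − (+3.012))/0.0592 = −3.446.
Balancing electrons gives I2(s) + Mg(s) → 2 I-(aq) + Mg2+(aq); thus Q = [I-(aq)]^2·[Mg2+(aq)].
Solving for the unknown gives log [Mg2+(aq)] = −3.694, so [Mg2+(aq)] ≈ 0.00020 M.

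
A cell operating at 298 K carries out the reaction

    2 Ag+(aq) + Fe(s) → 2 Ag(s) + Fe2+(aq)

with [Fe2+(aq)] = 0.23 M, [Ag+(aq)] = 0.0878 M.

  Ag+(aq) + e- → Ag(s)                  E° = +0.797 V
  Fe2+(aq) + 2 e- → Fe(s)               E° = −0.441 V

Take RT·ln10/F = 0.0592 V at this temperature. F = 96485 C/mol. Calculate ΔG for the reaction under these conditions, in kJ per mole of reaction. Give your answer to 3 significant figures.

−230 kJ/mol

E°cell = +0.797 − (−0.441) = +1.238 V; the balanced reaction transfers n = 2 electrons.
Q = [Fe2+(aq)] / [Ag+(aq)]^2 = 29.8, so log Q = 1.475 and E = +1.238 − (0.0592/2)(1.475) = +1.1943 V.
ΔG = −nFE = −(2)(96485)(+1.1943) J/mol = −230 kJ/mol.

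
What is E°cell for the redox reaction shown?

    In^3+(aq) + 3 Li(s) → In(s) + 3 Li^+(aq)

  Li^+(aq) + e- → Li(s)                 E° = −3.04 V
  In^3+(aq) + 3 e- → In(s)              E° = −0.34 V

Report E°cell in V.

In the reaction as written, In^3+(aq) is reduced (cathode) and Li^+(aq) is produced by oxidation at the anode.
E°cell = E°(cathode) − E°(anode) = −0.34 − (−3.04) = +2.70 V.

+2.70 V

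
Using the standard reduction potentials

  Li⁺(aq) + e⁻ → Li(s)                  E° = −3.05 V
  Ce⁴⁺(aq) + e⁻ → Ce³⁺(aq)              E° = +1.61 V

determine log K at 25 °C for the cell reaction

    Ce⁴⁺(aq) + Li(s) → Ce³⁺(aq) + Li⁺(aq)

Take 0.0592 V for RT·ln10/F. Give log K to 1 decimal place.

The Ce⁴⁺/Ce³⁺ couple is reduced (cathode); E°cell = +1.61 − (−3.05) = +4.66 V with n = 1.
At equilibrium E = 0, so log K = nE°cell / 0.0592 = (1)(+4.66) / 0.0592 = 78.7.

log K = 78.7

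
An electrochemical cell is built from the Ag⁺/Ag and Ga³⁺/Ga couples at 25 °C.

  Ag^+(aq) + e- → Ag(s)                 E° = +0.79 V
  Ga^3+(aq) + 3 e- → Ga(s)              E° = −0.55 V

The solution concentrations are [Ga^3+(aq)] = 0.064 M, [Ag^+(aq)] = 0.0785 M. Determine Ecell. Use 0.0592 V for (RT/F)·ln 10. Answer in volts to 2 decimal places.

The Ag⁺/Ag couple has the more positive E°, so it is the cathode; Ga³⁺/Ga is the anode.
E°cell = +0.79 − (−0.55) = +1.34 V, with n = 3 electrons transferred.
The balanced reaction is 3 Ag^+(aq) + Ga(s) → 3 Ag(s) + Ga^3+(aq), so Q = [Ga^3+(aq)] / [Ag^+(aq)]^3 = 132 and log Q = 2.122.
E = E° − (0.0592/n)·log Q = +1.34 − (0.0592/3)(2.122) = +1.30 V.

+1.30 V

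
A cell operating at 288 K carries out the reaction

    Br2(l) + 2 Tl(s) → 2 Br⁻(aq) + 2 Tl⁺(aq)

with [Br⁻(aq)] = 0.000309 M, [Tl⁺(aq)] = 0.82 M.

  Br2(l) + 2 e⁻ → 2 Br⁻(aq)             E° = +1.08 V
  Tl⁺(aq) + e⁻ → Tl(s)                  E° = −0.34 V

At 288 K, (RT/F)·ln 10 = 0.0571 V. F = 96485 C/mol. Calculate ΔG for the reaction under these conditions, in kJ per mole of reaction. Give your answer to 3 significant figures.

−314 kJ/mol

The standard cell potential is +1.08 − (−0.34) = +1.42 V, with n = 2 electrons in the balanced equation.
The reaction quotient is [Br⁻(aq)]^2·[Tl⁺(aq)]^2 = 6.42×10^−8; by Nernst, E = +1.42 − (0.0571/2)(−7.192) = +1.6253 V.
Then ΔG = −nFE = −2 × 96485 × +1.6253 J/mol = −314 kJ/mol.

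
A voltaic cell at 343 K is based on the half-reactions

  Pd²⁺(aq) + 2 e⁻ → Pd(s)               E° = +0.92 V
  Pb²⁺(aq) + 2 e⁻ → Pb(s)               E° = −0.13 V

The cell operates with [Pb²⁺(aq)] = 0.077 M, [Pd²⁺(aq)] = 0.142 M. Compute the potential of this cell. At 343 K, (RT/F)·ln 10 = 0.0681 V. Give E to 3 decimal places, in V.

+1.059 V

Pd²⁺/Pd is reduced (cathode, E° = +0.92 V) and Pb²⁺/Pb is oxidized (anode).
The standard potential is +0.92 − (−0.13) = +1.05 V and the balanced reaction transfers n = 2 electrons.
Balancing gives Pd²⁺(aq) + Pb(s) → Pd(s) + Pb²⁺(aq); hence Q = [Pb²⁺(aq)] / [Pd²⁺(aq)] = 0.542 (log Q = −0.266).
E = E° − (0.0681/n)·log Q = +1.05 − (0.0681/2)(−0.266) = +1.059 V.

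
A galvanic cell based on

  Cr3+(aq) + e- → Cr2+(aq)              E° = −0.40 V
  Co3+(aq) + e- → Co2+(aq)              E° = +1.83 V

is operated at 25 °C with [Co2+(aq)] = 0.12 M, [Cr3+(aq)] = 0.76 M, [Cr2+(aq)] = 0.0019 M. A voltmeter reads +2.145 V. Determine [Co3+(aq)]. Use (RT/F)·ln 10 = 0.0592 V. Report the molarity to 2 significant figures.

Co³⁺/Co²⁺ is the cathode (higher E°); E°cell = +1.83 − (−0.40) = +2.23 V with n = 1.
From the Nernst equation, log Q = n(E° − E)/0.0592 = 1·(+2.23 − (+2.145))/0.0592 = 1.436.
For Co3+(aq) + Cr2+(aq) → Co2+(aq) + Cr3+(aq), the reaction quotient is Q = ([Co2+(aq)]·[Cr3+(aq)]) / ([Co3+(aq)]·[Cr2+(aq)]).
Isolating [Co3+(aq)] in Q = 10^{1.436} yields log [Co3+(aq)] = 0.245, i.e. 1.8 M.

1.8 M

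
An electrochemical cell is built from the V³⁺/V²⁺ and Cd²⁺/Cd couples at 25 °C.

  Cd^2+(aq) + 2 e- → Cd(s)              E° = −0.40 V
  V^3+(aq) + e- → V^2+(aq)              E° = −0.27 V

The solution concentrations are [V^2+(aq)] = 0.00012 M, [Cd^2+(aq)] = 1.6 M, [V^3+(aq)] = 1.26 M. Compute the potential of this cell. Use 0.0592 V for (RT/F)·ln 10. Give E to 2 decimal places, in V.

V³⁺/V²⁺ is reduced (cathode, E° = −0.27 V) and Cd²⁺/Cd is oxidized (anode).
The standard potential is −0.27 − (−0.40) = +0.13 V and the balanced reaction transfers n = 2 electrons.
Balancing gives 2 V^3+(aq) + Cd(s) → 2 V^2+(aq) + Cd^2+(aq); hence Q = ([V^2+(aq)]^2·[Cd^2+(aq)]) / [V^3+(aq)]^2 = 1.45×10^−8 (log Q = −7.838).
By the Nernst equation, E = +0.13 − (0.0592/2)·(−7.838) = +0.36 V.

+0.36 V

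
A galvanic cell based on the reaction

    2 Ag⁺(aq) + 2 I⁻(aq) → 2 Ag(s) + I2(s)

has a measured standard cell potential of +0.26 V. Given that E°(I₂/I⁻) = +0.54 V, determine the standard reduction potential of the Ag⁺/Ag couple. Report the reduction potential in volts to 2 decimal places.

In the reaction as written the Ag⁺/Ag couple is reduced (cathode) and I₂/I⁻ is oxidized (anode), so E°cell = E°(Ag⁺/Ag) − E°(I₂/I⁻).
E°(Ag⁺/Ag) = E°cell + E°(anode) = +0.26 + (+0.54) = +0.80 V.

+0.80 V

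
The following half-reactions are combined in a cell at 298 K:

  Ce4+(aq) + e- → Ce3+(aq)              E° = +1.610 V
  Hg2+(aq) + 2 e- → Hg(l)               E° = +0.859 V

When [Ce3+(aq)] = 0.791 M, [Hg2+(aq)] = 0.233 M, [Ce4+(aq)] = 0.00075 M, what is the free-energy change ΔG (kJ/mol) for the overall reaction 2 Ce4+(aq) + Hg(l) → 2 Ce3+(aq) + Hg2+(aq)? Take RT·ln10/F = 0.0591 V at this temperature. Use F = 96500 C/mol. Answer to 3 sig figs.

−114 kJ/mol

The standard cell potential is +1.610 − (+0.859) = +0.751 V, with n = 2 electrons in the balanced equation.
Q = ([Ce3+(aq)]^2·[Hg2+(aq)]) / [Ce4+(aq)]^2 = 2.59×10^5, so log Q = 5.414 and E = +0.751 − (0.0591/2)(5.414) = +0.5910 V.
Finally ΔG = −nFE = −(2)(96500 C/mol)(+0.5910 V) = −114 kJ/mol.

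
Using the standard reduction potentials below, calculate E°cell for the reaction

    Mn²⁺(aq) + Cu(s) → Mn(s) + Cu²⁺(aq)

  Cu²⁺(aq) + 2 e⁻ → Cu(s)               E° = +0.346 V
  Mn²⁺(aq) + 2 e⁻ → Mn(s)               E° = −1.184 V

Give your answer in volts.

Mn²⁺(aq) gains electrons, so the Mn²⁺/Mn couple is the cathode; the Cu²⁺/Cu couple is the anode.
E°cell = E°(cathode) − E°(anode) = −1.184 − (+0.346) = −1.530 V.
The negative E°cell means the reaction is non-spontaneous in the direction written.

−1.530 V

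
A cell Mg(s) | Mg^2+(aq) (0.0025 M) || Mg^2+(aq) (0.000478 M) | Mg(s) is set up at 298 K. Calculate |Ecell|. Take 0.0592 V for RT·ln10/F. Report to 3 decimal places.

For a concentration cell E°cell = 0, since both electrodes use the same couple.
The compartment with the higher Mg^2+(aq) concentration (0.0025 M) acts as the cathode; ions are reduced there and produced at the dilute (0.000478 M) anode.
With n = 2, Ecell = −(0.0592/2)·log([dilute]/[conc]) = −(0.0592/2)·log(0.000478/0.0025) = +0.021 V.

0.021 V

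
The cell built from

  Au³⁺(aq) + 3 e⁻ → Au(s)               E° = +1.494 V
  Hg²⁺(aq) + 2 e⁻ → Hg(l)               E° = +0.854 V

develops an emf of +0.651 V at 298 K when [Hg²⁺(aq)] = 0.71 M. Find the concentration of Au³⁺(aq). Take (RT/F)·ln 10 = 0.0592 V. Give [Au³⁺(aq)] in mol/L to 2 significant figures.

2.2 M

With Au³⁺/Au at the cathode and Hg²⁺/Hg at the anode, E°cell = +1.494 − (+0.854) = +0.640 V (n = 6).
Rearranging E = E° − (0.0592/n)·log Q gives log Q = 6(+0.640 − (+0.651))/0.0592 = −1.115.
Balancing electrons gives 2 Au³⁺(aq) + 3 Hg(l) → 2 Au(s) + 3 Hg²⁺(aq); thus Q = [Hg²⁺(aq)]^3 / [Au³⁺(aq)]^2.
Substituting the known concentrations and solving, log [Au³⁺(aq)] = 0.334 and [Au³⁺(aq)] = 2.2 M.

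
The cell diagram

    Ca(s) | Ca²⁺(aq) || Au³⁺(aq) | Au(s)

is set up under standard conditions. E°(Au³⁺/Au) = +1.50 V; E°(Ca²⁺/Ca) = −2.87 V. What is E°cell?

+4.37 V

By convention the left-hand electrode in cell notation is the anode (oxidation) and the right-hand electrode is the cathode (reduction).
E°cell = E°(right) − E°(left) = +1.50 − (−2.87) = +4.37 V.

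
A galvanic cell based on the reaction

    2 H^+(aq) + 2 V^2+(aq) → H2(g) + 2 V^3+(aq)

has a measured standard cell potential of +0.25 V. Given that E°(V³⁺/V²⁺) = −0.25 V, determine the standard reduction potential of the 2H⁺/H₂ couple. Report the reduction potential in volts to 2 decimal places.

+0.00 V

In the reaction as written the 2H⁺/H₂ couple is reduced (cathode) and V³⁺/V²⁺ is oxidized (anode), so E°cell = E°(2H⁺/H₂) − E°(V³⁺/V²⁺).
E°(2H⁺/H₂) = E°cell + E°(anode) = +0.25 + (−0.25) = +0.00 V.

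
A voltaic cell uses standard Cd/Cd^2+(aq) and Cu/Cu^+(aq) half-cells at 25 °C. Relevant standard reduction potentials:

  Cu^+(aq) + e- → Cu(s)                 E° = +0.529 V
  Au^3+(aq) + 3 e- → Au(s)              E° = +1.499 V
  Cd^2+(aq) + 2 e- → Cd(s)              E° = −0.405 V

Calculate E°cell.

Of the two couples in this cell, the one with the more positive reduction potential is reduced at the cathode: here that is Cu⁺/Cu (+0.529 V); Cd²⁺/Cd (−0.405 V) is the anode.
E°cell = E°(cathode) − E°(anode) = +0.529 − (−0.405) = +0.934 V.

+0.934 V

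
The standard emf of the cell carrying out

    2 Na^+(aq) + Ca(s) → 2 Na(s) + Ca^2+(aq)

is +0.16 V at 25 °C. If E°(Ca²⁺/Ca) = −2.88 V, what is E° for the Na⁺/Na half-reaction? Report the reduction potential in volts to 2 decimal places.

In the reaction as written the Na⁺/Na couple is reduced (cathode) and Ca²⁺/Ca is oxidized (anode), so E°cell = E°(Na⁺/Na) − E°(Ca²⁺/Ca).
E°(Na⁺/Na) = E°cell + E°(anode) = +0.16 + (−2.88) = −2.72 V.

−2.72 V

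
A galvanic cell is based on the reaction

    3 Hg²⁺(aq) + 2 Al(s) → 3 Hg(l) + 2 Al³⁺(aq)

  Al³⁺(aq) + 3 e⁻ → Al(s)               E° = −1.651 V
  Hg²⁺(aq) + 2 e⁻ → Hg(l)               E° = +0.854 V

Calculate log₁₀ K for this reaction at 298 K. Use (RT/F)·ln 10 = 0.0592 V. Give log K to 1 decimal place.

log K = 253.9

The Hg²⁺/Hg couple is reduced (cathode); E°cell = +0.854 − (−1.651) = +2.505 V with n = 6.
At equilibrium E = 0, so log K = nE°cell / 0.0592 = (6)(+2.505) / 0.0592 = 253.9.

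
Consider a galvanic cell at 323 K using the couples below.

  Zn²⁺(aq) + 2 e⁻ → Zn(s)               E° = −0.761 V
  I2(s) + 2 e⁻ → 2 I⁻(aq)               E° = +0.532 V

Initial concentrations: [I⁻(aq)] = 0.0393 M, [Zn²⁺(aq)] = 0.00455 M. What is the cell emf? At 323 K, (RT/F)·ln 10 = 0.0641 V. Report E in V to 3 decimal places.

+1.458 V

Since E°(I₂/I⁻) > E°(Zn²⁺/Zn), I₂/I⁻ serves as the cathode.
The standard potential is +0.532 − (−0.761) = +1.293 V and the balanced reaction transfers n = 2 electrons.
Balancing gives I2(s) + Zn(s) → 2 I⁻(aq) + Zn²⁺(aq); hence Q = [I⁻(aq)]^2·[Zn²⁺(aq)] = 7.03×10^−6 (log Q = −5.153).
E = E° − (0.0641/n)·log Q = +1.293 − (0.0641/2)(−5.153) = +1.458 V.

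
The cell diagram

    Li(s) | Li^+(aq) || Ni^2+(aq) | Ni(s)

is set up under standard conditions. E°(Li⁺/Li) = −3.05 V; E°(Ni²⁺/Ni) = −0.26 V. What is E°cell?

+2.79 V

By convention the left-hand electrode in cell notation is the anode (oxidation) and the right-hand electrode is the cathode (reduction).
E°cell = E°(right) − E°(left) = −0.26 − (−3.05) = +2.79 V.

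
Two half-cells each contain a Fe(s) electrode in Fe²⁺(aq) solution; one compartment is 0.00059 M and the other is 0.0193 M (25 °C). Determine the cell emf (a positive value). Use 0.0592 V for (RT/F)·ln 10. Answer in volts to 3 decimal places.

For a concentration cell E°cell = 0, since both electrodes use the same couple.
The compartment with the higher Fe²⁺(aq) concentration (0.0193 M) acts as the cathode; ions are reduced there and produced at the dilute (0.00059 M) anode.
With n = 2, Ecell = −(0.0592/2)·log([dilute]/[conc]) = −(0.0592/2)·log(0.00059/0.0193) = +0.045 V.

0.045 V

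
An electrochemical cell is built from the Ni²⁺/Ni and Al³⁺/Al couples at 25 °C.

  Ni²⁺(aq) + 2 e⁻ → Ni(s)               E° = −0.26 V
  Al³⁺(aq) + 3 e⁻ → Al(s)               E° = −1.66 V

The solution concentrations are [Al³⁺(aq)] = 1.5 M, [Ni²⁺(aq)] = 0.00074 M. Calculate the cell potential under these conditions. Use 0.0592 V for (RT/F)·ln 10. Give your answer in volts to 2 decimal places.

+1.30 V

Since E°(Ni²⁺/Ni) > E°(Al³⁺/Al), Ni²⁺/Ni serves as the cathode.
The standard potential is −0.26 − (−1.66) = +1.40 V and the balanced reaction transfers n = 6 electrons.
Balancing gives 3 Ni²⁺(aq) + 2 Al(s) → 3 Ni(s) + 2 Al³⁺(aq); hence Q = [Al³⁺(aq)]^2 / [Ni²⁺(aq)]^3 = 5.55×10^9 (log Q = 9.744).
E = E° − (0.0592/n)·log Q = +1.40 − (0.0592/6)(9.744) = +1.30 V.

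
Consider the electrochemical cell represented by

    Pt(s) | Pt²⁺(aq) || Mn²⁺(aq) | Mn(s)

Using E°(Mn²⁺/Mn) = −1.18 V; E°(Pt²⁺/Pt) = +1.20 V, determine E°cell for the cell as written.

By convention the left-hand electrode in cell notation is the anode (oxidation) and the right-hand electrode is the cathode (reduction).
E°cell = E°(right) − E°(left) = −1.18 − (+1.20) = −2.38 V.
The negative sign shows that, as written, the cell would require an external voltage to drive the reaction.

−2.38 V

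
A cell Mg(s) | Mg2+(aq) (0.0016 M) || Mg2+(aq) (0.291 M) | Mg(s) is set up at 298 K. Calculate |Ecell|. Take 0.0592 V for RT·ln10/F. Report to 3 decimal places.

0.067 V

For a concentration cell E°cell = 0, since both electrodes use the same couple.
The compartment with the higher Mg2+(aq) concentration (0.291 M) acts as the cathode; ions are reduced there and produced at the dilute (0.0016 M) anode.
With n = 2, Ecell = −(0.0592/2)·log([dilute]/[conc]) = −(0.0592/2)·log(0.0016/0.291) = +0.067 V.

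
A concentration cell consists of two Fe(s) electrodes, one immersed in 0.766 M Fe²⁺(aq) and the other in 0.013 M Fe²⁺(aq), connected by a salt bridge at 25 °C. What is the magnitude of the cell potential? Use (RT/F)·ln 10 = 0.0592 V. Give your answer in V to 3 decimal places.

0.052 V

For a concentration cell E°cell = 0, since both electrodes use the same couple.
The compartment with the higher Fe²⁺(aq) concentration (0.766 M) acts as the cathode; ions are reduced there and produced at the dilute (0.013 M) anode.
With n = 2, Ecell = −(0.0592/2)·log([dilute]/[conc]) = −(0.0592/2)·log(0.013/0.766) = +0.052 V.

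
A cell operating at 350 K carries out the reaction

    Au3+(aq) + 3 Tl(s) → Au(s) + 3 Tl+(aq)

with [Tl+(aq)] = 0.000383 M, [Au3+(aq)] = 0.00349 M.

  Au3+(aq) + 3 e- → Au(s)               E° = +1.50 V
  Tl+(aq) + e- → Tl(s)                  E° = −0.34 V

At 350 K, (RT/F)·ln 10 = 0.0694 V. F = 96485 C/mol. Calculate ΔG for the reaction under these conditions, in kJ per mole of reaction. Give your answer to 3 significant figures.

−585 kJ/mol

With Au³⁺/Au reduced at the cathode, E°cell = +1.50 − (−0.34) = +1.84 V and n = 3.
Q = [Tl+(aq)]^3 / [Au3+(aq)] = 1.61×10^−8, so log Q = −7.793 and E = +1.84 − (0.0694/3)(−7.793) = +2.0203 V.
Then ΔG = −nFE = −3 × 96485 × +2.0203 J/mol = −585 kJ/mol.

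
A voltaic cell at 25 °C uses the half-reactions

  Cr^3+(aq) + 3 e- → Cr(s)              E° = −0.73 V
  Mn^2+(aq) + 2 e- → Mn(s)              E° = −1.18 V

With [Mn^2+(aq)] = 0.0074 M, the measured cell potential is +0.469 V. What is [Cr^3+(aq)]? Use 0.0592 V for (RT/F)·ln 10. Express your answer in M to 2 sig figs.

With Cr³⁺/Cr at the cathode and Mn²⁺/Mn at the anode, E°cell = −0.73 − (−1.18) = +0.45 V (n = 6).
Since E = E° − (0.0592/n)·log Q, log Q = n(E° − E)/0.0592 = −1.926.
For 2 Cr^3+(aq) + 3 Mn(s) → 2 Cr(s) + 3 Mn^2+(aq), the reaction quotient is Q = [Mn^2+(aq)]^3 / [Cr^3+(aq)]^2.
Solving for the unknown gives log [Cr^3+(aq)] = −2.233, so [Cr^3+(aq)] ≈ 0.0058 M.

0.0058 M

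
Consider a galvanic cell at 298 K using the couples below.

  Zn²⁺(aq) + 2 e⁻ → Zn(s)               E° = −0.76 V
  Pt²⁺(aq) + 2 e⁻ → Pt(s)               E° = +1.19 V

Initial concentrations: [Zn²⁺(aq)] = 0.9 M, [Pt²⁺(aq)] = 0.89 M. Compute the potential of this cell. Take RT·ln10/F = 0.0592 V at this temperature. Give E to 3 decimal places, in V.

+1.950 V

The Pt²⁺/Pt couple has the more positive E°, so it is the cathode; Zn²⁺/Zn is the anode.
E°cell = E°cat − E°an = +1.19 − (−0.76) = +1.95 V; n = 2.
Balancing gives Pt²⁺(aq) + Zn(s) → Pt(s) + Zn²⁺(aq); hence Q = [Zn²⁺(aq)] / [Pt²⁺(aq)] = 1.01 (log Q = 0.005).
Applying E = E° − (RT ln10/nF)·log Q gives +1.95 − (0.0592/2)(0.005) = +1.950 V.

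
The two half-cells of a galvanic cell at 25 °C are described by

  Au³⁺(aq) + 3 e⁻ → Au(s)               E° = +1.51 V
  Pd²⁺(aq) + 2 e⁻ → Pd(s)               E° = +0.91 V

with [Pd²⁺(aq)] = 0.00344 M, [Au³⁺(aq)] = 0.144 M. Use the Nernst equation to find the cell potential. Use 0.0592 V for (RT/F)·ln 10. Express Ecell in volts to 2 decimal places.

The Au³⁺/Au couple has the more positive E°, so it is the cathode; Pd²⁺/Pd is the anode.
E°cell = +1.51 − (+0.91) = +0.60 V, with n = 6 electrons transferred.
For the overall reaction 2 Au³⁺(aq) + 3 Pd(s) → 2 Au(s) + 3 Pd²⁺(aq), Q = [Pd²⁺(aq)]^3 / [Au³⁺(aq)]^2 = 1.96×10^−6, giving log Q = −5.707.
E = E° − (0.0592/n)·log Q = +0.60 − (0.0592/6)(−5.707) = +0.66 V.

+0.66 V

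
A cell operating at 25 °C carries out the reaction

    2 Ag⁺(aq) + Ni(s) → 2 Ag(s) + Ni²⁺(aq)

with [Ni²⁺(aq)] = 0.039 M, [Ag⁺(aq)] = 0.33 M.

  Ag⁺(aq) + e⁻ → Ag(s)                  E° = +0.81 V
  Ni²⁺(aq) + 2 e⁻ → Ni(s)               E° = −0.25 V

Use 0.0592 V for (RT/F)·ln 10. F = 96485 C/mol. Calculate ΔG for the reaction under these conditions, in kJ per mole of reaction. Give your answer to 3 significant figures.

E°cell = +0.81 − (−0.25) = +1.06 V; the balanced reaction transfers n = 2 electrons.
Here Q = [Ni²⁺(aq)] / [Ag⁺(aq)]^2 = 0.358 (log Q = −0.446), giving E = +1.06 − (0.0592/2)·(−0.446) = +1.0732 V.
Finally ΔG = −nFE = −(2)(96485 C/mol)(+1.0732 V) = −207 kJ/mol.

−207 kJ/mol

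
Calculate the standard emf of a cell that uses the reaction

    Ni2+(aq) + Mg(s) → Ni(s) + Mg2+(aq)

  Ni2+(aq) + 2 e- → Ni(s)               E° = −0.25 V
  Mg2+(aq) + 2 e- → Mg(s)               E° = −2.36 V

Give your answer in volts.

In the reaction as written, Ni2+(aq) is reduced (cathode) and Mg2+(aq) is produced by oxidation at the anode.
E°cell = E°(cathode) − E°(anode) = −0.25 − (−2.36) = +2.11 V.

+2.11 V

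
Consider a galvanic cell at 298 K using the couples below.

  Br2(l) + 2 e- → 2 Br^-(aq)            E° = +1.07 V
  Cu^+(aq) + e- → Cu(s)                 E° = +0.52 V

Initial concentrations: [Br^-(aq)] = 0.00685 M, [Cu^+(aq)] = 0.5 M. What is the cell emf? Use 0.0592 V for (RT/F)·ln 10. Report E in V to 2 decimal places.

+0.70 V

Since E°(Br₂/Br⁻) > E°(Cu⁺/Cu), Br₂/Br⁻ serves as the cathode.
The standard potential is +1.07 − (+0.52) = +0.55 V and the balanced reaction transfers n = 2 electrons.
For the overall reaction Br2(l) + 2 Cu(s) → 2 Br^-(aq) + 2 Cu^+(aq), Q = [Br^-(aq)]^2·[Cu^+(aq)]^2 = 1.17×10^−5, giving log Q = −4.931.
By the Nernst equation, E = +0.55 − (0.0592/2)·(−4.931) = +0.70 V.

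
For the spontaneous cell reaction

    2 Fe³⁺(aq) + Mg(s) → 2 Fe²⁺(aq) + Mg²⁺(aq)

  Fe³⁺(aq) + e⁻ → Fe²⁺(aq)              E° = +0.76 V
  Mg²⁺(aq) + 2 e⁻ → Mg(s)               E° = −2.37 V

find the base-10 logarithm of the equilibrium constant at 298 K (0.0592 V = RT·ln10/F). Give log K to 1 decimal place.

The Fe³⁺/Fe²⁺ couple is reduced (cathode); E°cell = +0.76 − (−2.37) = +3.13 V with n = 2.
At equilibrium E = 0, so log K = nE°cell / 0.0592 = (2)(+3.13) / 0.0592 = 105.7.

log K = 105.7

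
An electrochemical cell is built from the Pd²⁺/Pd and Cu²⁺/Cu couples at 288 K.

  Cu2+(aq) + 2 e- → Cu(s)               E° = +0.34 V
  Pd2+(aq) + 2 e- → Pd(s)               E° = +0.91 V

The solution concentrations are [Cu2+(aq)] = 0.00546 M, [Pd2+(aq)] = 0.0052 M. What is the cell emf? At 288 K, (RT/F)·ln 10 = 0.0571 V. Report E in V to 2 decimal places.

The Pd²⁺/Pd couple has the more positive E°, so it is the cathode; Cu²⁺/Cu is the anode.
E°cell = +0.91 − (+0.34) = +0.57 V, with n = 2 electrons transferred.
For the overall reaction Pd2+(aq) + Cu(s) → Pd(s) + Cu2+(aq), Q = [Cu2+(aq)] / [Pd2+(aq)] = 1.05, giving log Q = 0.021.
E = E° − (0.0571/n)·log Q = +0.57 − (0.0571/2)(0.021) = +0.57 V.

+0.57 V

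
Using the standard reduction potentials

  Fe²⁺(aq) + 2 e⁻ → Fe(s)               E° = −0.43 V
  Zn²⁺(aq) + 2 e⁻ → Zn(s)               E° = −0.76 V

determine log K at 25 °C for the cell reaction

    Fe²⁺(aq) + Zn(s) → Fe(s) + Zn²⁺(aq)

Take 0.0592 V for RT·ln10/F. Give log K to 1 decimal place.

log K = 11.1

The Fe²⁺/Fe couple is reduced (cathode); E°cell = −0.43 − (−0.76) = +0.33 V with n = 2.
At equilibrium E = 0, so log K = nE°cell / 0.0592 = (2)(+0.33) / 0.0592 = 11.1.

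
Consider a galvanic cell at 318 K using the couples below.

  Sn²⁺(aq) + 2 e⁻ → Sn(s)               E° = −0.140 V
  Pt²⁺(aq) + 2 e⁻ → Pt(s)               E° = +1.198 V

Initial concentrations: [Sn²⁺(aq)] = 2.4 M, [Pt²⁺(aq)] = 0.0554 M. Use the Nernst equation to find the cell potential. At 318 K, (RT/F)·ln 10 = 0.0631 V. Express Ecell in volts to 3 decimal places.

Pt²⁺/Pt is reduced (cathode, E° = +1.198 V) and Sn²⁺/Sn is oxidized (anode).
E°cell = +1.198 − (−0.140) = +1.338 V, with n = 2 electrons transferred.
For the overall reaction Pt²⁺(aq) + Sn(s) → Pt(s) + Sn²⁺(aq), Q = [Sn²⁺(aq)] / [Pt²⁺(aq)] = 43.3, giving log Q = 1.637.
E = E° − (0.0631/n)·log Q = +1.338 − (0.0631/2)(1.637) = +1.286 V.

+1.286 V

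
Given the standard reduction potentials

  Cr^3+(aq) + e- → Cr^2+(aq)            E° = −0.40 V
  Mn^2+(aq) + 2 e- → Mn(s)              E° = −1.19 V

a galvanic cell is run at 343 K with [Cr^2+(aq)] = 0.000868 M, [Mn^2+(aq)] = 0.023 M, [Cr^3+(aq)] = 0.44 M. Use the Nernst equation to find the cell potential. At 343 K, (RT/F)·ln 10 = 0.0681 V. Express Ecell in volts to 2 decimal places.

Cr³⁺/Cr²⁺ is reduced (cathode, E° = −0.40 V) and Mn²⁺/Mn is oxidized (anode).
The standard potential is −0.40 − (−1.19) = +0.79 V and the balanced reaction transfers n = 2 electrons.
Balancing gives 2 Cr^3+(aq) + Mn(s) → 2 Cr^2+(aq) + Mn^2+(aq); hence Q = ([Cr^2+(aq)]^2·[Mn^2+(aq)]) / [Cr^3+(aq)]^2 = 8.95×10^−8 (log Q = −7.048).
Applying E = E° − (RT ln10/nF)·log Q gives +0.79 − (0.0681/2)(−7.048) = +1.03 V.

+1.03 V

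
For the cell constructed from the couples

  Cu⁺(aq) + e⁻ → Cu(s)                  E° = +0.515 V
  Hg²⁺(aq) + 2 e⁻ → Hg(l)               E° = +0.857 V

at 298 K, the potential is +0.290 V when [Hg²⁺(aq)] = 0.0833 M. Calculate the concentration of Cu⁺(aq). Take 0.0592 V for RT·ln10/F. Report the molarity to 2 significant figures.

2.2 M

Hg²⁺/Hg is the cathode (higher E°); E°cell = +0.857 − (+0.515) = +0.342 V with n = 2.
Since E = E° − (0.0592/n)·log Q, log Q = n(E° − E)/0.0592 = 1.757.
For Hg²⁺(aq) + 2 Cu(s) → Hg(l) + 2 Cu⁺(aq), the reaction quotient is Q = [Cu⁺(aq)]^2 / [Hg²⁺(aq)].
Solving for the unknown gives log [Cu⁺(aq)] = 0.339, so [Cu⁺(aq)] ≈ 2.2 M.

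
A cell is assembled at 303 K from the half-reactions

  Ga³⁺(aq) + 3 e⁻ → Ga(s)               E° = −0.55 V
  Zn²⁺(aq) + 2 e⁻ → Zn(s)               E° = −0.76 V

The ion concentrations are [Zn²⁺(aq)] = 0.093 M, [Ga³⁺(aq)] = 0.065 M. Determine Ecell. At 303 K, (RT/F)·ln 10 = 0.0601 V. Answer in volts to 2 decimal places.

+0.22 V

Ga³⁺/Ga is reduced (cathode, E° = −0.55 V) and Zn²⁺/Zn is oxidized (anode).
The standard potential is −0.55 − (−0.76) = +0.21 V and the balanced reaction transfers n = 6 electrons.
For the overall reaction 2 Ga³⁺(aq) + 3 Zn(s) → 2 Ga(s) + 3 Zn²⁺(aq), Q = [Zn²⁺(aq)]^3 / [Ga³⁺(aq)]^2 = 0.19, giving log Q = −0.720.
Applying E = E° − (RT ln10/nF)·log Q gives +0.21 − (0.0601/6)(−0.720) = +0.22 V.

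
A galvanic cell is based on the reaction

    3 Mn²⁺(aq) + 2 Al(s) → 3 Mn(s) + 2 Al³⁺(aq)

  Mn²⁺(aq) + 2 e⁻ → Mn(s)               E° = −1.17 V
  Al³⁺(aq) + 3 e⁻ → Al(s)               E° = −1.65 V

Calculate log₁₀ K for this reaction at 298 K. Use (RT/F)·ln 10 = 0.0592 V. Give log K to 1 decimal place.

log K = 48.6

The Mn²⁺/Mn couple is reduced (cathode); E°cell = −1.17 − (−1.65) = +0.48 V with n = 6.
At equilibrium E = 0, so log K = nE°cell / 0.0592 = (6)(+0.48) / 0.0592 = 48.6.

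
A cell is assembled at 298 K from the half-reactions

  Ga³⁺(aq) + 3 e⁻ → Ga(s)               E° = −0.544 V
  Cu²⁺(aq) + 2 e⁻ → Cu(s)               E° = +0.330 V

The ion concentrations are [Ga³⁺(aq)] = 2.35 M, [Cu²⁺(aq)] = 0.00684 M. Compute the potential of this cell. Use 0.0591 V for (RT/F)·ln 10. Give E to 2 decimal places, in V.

+0.80 V

Since E°(Cu²⁺/Cu) > E°(Ga³⁺/Ga), Cu²⁺/Cu serves as the cathode.
E°cell = +0.330 − (−0.544) = +0.874 V, with n = 6 electrons transferred.
The balanced reaction is 3 Cu²⁺(aq) + 2 Ga(s) → 3 Cu(s) + 2 Ga³⁺(aq), so Q = [Ga³⁺(aq)]^2 / [Cu²⁺(aq)]^3 = 1.73×10^7 and log Q = 7.237.
E = E° − (0.0591/n)·log Q = +0.874 − (0.0591/6)(7.237) = +0.80 V.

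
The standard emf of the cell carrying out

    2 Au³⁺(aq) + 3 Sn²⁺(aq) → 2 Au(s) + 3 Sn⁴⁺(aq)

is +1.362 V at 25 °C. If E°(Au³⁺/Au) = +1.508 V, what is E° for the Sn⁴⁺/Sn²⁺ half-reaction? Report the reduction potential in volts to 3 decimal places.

In the reaction as written the Au³⁺/Au couple is reduced (cathode) and Sn⁴⁺/Sn²⁺ is oxidized (anode), so E°cell = E°(Au³⁺/Au) − E°(Sn⁴⁺/Sn²⁺).
E°(Sn⁴⁺/Sn²⁺) = E°(cathode) − E°cell = +1.508 − (+1.362) = +0.146 V.

+0.146 V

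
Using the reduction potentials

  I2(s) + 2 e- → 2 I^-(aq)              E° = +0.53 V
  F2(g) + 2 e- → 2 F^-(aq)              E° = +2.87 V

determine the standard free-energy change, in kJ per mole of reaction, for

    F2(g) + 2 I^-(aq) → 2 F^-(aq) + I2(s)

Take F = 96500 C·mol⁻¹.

−452 kJ/mol

In the reaction as written F2(g) is reduced, so the F₂/F⁻ couple is the cathode and I₂/I⁻ is the anode.
E°cell = +2.87 − (+0.53) = +2.34 V; balancing electrons gives n = 2.
ΔG° = −nFE°cell = −(2)(96500)(+2.34) J/mol = −452 kJ/mol.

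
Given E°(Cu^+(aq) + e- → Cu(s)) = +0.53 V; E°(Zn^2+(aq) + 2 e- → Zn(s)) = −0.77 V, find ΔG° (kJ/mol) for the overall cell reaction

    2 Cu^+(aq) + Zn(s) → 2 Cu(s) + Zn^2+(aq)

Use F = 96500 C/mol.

−251 kJ/mol

In the reaction as written Cu^+(aq) is reduced, so the Cu⁺/Cu couple is the cathode and Zn²⁺/Zn is the anode.
E°cell = +0.53 − (−0.77) = +1.30 V; balancing electrons gives n = 2.
ΔG° = −nFE°cell = −(2)(96500)(+1.30) J/mol = −251 kJ/mol.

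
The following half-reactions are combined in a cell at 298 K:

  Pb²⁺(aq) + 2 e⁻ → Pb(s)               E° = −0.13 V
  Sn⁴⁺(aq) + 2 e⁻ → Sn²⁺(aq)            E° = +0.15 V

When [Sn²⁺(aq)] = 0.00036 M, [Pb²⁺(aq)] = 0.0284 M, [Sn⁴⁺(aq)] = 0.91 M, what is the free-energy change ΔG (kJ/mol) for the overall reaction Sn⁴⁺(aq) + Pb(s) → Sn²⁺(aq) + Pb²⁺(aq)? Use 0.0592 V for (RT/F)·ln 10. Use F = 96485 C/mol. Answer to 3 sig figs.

−82.3 kJ/mol

The standard cell potential is +0.15 − (−0.13) = +0.28 V, with n = 2 electrons in the balanced equation.
Here Q = ([Sn²⁺(aq)]·[Pb²⁺(aq)]) / [Sn⁴⁺(aq)] = 1.12×10^−5 (log Q = −4.949), giving E = +0.28 − (0.0592/2)·(−4.949) = +0.4265 V.
Then ΔG = −nFE = −2 × 96485 × +0.4265 J/mol = −82.3 kJ/mol.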